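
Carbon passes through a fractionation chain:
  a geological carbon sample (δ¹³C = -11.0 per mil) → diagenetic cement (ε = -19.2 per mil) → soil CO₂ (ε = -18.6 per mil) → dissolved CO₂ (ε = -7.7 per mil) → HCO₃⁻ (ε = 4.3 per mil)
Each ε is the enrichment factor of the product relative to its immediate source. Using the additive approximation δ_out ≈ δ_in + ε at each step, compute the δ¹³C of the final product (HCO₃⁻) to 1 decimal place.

-52.2 per mil

step 1: δ ≈ -11.0 + (-19.2) = -30.2 per mil
step 2: δ ≈ -30.2 + (-18.6) = -48.8 per mil
step 3: δ ≈ -48.8 + (-7.7) = -56.5 per mil
step 4: δ ≈ -56.5 + (4.3) = -52.2 per mil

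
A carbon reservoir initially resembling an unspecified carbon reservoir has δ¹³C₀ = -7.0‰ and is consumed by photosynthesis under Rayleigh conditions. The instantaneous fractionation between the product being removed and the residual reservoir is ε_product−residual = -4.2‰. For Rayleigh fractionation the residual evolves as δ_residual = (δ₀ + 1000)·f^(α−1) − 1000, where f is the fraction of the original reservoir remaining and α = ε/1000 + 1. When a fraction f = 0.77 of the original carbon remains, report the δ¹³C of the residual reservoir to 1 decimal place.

-5.9‰

Rayleigh residual: δ_res = (δ₀ + 1000)·f^(α−1) − 1000
α = ε/1000 + 1 = 0.99580, so α − 1 = -0.00420
f^(α−1) = 0.77^(-0.00420) = 1.001098
δ_res = (-7.0 + 1000) × 1.001098 − 1000 = 994.091 − 1000 = -5.91‰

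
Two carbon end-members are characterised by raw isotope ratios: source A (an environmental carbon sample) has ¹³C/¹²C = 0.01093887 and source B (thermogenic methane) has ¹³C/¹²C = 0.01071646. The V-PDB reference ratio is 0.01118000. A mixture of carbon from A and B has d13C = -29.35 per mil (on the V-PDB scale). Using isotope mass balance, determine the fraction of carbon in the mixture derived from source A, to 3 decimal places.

0.609

δ_A = (0.01093887/0.01118000 − 1)×1000 = (0.978432 − 1)×1000 = -21.568 per mil
δ_B = (0.01071646/0.01118000 − 1)×1000 = (0.958538 − 1)×1000 = -41.462 per mil
f_A = (δ_mix − δ_B)/(δ_A − δ_B) = (-29.35 − (-41.462))/(-21.568 − (-41.462))
f_A = 12.112 / 19.894 = 0.6088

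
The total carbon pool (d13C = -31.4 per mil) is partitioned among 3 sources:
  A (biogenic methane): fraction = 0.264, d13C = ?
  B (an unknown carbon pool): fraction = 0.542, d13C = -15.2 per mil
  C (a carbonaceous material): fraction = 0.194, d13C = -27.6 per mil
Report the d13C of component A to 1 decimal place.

Isotope mass balance: δ_bulk = Σ fᵢ·δᵢ.
-31.4 = 0.264×δ_A + 0.542×(-15.2) + 0.194×(-27.6)
0.264·δ_A = -31.4 − (-13.593) = -17.807
δ_A = -17.807 / 0.264 = -67.45 per mil

-67.5 per mil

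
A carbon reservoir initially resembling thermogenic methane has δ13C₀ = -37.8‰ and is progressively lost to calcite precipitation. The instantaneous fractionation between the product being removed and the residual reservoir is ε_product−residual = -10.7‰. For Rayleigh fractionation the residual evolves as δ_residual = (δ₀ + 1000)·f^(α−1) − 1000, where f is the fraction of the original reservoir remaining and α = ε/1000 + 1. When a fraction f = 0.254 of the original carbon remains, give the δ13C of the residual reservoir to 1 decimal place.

Rayleigh residual: δ_res = (δ₀ + 1000)·f^(α−1) − 1000
α = ε/1000 + 1 = 0.98930, so α − 1 = -0.01070
f^(α−1) = 0.254^(-0.01070) = 1.014772
δ_res = (-37.8 + 1000) × 1.014772 − 1000 = 976.413 − 1000 = -23.59‰

-23.6‰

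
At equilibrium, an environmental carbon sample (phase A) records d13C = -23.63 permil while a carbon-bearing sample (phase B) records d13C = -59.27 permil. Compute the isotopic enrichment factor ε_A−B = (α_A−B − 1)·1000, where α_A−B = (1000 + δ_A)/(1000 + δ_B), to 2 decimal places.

α_A−B = (1000 + -23.63) / (1000 + -59.27) = 976.37 / 940.73 = 1.037885
ε_A−B = (1.037885 − 1) × 1000 = 37.885 permil
(The approximation ε ≈ δ_A − δ_B would give 35.64 permil.)

37.89 permil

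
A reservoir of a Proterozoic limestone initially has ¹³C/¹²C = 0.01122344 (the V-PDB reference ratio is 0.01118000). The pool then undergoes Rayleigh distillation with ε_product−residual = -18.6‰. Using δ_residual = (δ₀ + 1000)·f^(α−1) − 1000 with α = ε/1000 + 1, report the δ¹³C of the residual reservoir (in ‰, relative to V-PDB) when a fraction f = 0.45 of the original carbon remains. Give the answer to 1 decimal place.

18.9‰

δ₀ = (0.01122344/0.01118000 − 1)×1000 = (1.003886 − 1)×1000 = 3.886‰
α − 1 = ε/1000 = -0.0186
f^(α−1) = 0.45^(-0.0186) = 1.014963
δ_res = (3.886 + 1000) × 1.014963 − 1000 = 1018.907 − 1000 = 18.91‰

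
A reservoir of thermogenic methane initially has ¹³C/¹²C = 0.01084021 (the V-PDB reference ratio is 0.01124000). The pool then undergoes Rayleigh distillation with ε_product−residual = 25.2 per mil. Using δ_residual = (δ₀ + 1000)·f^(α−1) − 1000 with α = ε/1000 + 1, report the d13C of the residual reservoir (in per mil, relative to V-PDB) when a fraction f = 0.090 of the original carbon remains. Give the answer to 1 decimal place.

δ₀ = (0.01084021/0.01124000 − 1)×1000 = (0.964431 − 1)×1000 = -35.569 per mil
α − 1 = ε/1000 = 0.0252
f^(α−1) = 0.090^(0.0252) = 0.941124
δ_res = (-35.569 + 1000) × 0.941124 − 1000 = 907.650 − 1000 = -92.35 per mil

-92.4 per mil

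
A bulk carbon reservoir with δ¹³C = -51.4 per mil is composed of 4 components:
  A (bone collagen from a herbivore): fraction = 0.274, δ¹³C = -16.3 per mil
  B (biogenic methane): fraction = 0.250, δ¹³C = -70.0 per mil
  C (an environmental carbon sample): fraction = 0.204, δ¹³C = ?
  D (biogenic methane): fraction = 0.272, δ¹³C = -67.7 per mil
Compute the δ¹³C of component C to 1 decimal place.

Isotope mass balance: δ_bulk = Σ fᵢ·δᵢ.
-51.4 = 0.274×(-16.3) + 0.250×(-70.0) + 0.204×δ_C + 0.272×(-67.7)
0.204·δ_C = -51.4 − (-40.381) = -11.019
δ_C = -11.019 / 0.204 = -54.02 per mil

-54.0 per mil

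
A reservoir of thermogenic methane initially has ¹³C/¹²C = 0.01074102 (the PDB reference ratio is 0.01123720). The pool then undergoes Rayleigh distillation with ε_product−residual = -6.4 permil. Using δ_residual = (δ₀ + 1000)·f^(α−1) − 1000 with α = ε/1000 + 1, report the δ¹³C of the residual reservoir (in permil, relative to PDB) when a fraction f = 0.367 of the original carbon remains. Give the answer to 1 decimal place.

-38.0 permil

δ₀ = (0.01074102/0.01123720 − 1)×1000 = (0.955845 − 1)×1000 = -44.155 permil
α − 1 = ε/1000 = -0.0064
f^(α−1) = 0.367^(-0.0064) = 1.006436
δ_res = (-44.155 + 1000) × 1.006436 − 1000 = 961.997 − 1000 = -38.00 permil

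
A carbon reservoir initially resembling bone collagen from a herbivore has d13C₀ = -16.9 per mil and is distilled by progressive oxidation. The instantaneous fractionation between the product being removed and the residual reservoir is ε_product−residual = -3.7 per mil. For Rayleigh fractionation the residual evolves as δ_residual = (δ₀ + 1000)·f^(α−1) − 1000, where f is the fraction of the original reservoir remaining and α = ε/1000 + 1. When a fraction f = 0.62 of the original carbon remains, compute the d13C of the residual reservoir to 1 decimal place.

-15.2 per mil

Rayleigh residual: δ_res = (δ₀ + 1000)·f^(α−1) − 1000
α = ε/1000 + 1 = 0.99630, so α − 1 = -0.00370
f^(α−1) = 0.62^(-0.00370) = 1.001770
δ_res = (-16.9 + 1000) × 1.001770 − 1000 = 984.840 − 1000 = -15.16 per mil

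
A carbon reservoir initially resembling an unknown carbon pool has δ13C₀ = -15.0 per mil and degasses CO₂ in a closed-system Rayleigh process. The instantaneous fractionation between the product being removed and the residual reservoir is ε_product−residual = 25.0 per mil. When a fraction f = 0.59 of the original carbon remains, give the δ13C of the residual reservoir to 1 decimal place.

Rayleigh residual: δ_res = (δ₀ + 1000)·f^(α−1) − 1000
α = ε/1000 + 1 = 1.02500, so α − 1 = 0.02500
f^(α−1) = 0.59^(0.02500) = 0.986896
δ_res = (-15.0 + 1000) × 0.986896 − 1000 = 972.092 − 1000 = -27.91 per mil

-27.9 per mil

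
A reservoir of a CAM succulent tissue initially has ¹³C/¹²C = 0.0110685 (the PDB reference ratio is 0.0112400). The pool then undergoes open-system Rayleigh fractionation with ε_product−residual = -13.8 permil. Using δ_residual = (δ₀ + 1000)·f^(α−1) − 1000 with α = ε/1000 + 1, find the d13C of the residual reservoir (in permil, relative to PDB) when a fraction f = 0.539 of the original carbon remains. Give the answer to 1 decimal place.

-6.8 permil

δ₀ = (0.0110685/0.0112400 − 1)×1000 = (0.984742 − 1)×1000 = -15.258 permil
α − 1 = ε/1000 = -0.0138
f^(α−1) = 0.539^(-0.0138) = 1.008565
δ_res = (-15.258 + 1000) × 1.008565 − 1000 = 993.177 − 1000 = -6.82 permil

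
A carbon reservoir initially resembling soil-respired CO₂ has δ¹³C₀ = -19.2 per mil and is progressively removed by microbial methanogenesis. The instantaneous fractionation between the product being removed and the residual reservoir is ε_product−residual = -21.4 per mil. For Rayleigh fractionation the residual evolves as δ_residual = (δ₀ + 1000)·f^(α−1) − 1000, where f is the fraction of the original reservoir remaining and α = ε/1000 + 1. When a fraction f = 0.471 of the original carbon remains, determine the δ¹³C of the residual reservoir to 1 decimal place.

Rayleigh residual: δ_res = (δ₀ + 1000)·f^(α−1) − 1000
α = ε/1000 + 1 = 0.97860, so α − 1 = -0.02140
f^(α−1) = 0.471^(-0.02140) = 1.016242
δ_res = (-19.2 + 1000) × 1.016242 − 1000 = 996.731 − 1000 = -3.27 per mil

-3.3 per mil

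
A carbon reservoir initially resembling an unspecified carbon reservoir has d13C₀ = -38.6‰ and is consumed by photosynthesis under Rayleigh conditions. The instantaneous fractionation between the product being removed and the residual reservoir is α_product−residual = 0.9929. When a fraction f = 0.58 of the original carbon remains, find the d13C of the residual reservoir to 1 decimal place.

Rayleigh residual: δ_res = (δ₀ + 1000)·f^(α−1) − 1000
α − 1 = -0.00710
f^(α−1) = 0.58^(-0.00710) = 1.003875
δ_res = (-38.6 + 1000) × 1.003875 − 1000 = 965.125 − 1000 = -34.87‰

-34.9‰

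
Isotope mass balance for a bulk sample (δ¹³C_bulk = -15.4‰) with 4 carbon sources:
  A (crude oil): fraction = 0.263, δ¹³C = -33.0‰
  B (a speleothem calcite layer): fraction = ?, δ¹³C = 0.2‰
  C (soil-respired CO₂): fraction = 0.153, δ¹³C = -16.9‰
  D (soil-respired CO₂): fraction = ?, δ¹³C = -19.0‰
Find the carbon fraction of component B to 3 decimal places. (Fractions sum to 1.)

Let f_B and f_D be the unknown fractions; fractions sum to 1 so f_B + f_D = 0.584.
Mass balance: Σ fᵢ·δᵢ = δ_bulk ⇒ f_B·(0.2) + f_D·(-19.0) = -15.4 − (-11.265) = -4.135
Substitute f_D = 0.584 − f_B:
f_B·(0.2 − -19.0) = -4.135 − 0.584×(-19.0) = 6.961
f_B = 6.961 / 19.2 = 0.3625

0.363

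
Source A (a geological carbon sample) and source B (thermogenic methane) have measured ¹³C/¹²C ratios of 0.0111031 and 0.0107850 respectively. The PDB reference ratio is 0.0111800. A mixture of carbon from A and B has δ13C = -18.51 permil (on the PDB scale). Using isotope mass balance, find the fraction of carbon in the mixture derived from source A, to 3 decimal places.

0.591

δ_A = (0.0111031/0.0111800 − 1)×1000 = (0.993122 − 1)×1000 = -6.878 permil
δ_B = (0.0107850/0.0111800 − 1)×1000 = (0.964669 − 1)×1000 = -35.331 permil
f_A = (δ_mix − δ_B)/(δ_A − δ_B) = (-18.51 − (-35.331))/(-6.878 − (-35.331))
f_A = 16.821 / 28.453 = 0.5912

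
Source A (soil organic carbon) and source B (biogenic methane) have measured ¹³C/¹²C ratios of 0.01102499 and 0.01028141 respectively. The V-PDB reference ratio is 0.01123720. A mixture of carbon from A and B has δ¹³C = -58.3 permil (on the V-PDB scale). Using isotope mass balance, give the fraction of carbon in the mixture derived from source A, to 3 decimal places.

δ_A = (0.01102499/0.01123720 − 1)×1000 = (0.981115 − 1)×1000 = -18.885 permil
δ_B = (0.01028141/0.01123720 − 1)×1000 = (0.914944 − 1)×1000 = -85.056 permil
f_A = (δ_mix − δ_B)/(δ_A − δ_B) = (-58.3 − (-85.056))/(-18.885 − (-85.056))
f_A = 26.756 / 66.171 = 0.4043

0.404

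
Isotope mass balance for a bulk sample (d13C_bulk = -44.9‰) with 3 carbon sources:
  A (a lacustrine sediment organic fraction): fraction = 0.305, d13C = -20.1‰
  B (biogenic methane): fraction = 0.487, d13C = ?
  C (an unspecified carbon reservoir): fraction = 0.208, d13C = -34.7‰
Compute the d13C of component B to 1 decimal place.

Isotope mass balance: δ_bulk = Σ fᵢ·δᵢ.
-44.9 = 0.305×(-20.1) + 0.487×δ_B + 0.208×(-34.7)
0.487·δ_B = -44.9 − (-13.348) = -31.552
δ_B = -31.552 / 0.487 = -64.79‰

-64.8‰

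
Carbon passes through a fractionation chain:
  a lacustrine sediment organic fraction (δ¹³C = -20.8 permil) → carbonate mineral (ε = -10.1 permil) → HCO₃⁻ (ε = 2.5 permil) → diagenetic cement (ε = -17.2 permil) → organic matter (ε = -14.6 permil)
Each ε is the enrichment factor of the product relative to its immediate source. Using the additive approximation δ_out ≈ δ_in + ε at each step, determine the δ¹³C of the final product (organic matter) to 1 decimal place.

-60.2 permil

step 1: δ ≈ -20.8 + (-10.1) = -30.9 permil
step 2: δ ≈ -30.9 + (2.5) = -28.4 permil
step 3: δ ≈ -28.4 + (-17.2) = -45.6 permil
step 4: δ ≈ -45.6 + (-14.6) = -60.2 permil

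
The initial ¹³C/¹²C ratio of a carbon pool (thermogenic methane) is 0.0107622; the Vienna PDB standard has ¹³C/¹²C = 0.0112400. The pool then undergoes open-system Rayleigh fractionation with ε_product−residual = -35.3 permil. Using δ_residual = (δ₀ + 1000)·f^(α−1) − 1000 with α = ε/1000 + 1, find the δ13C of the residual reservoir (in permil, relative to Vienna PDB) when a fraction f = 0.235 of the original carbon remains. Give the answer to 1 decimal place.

δ₀ = (0.0107622/0.0112400 − 1)×1000 = (0.957491 − 1)×1000 = -42.509 permil
α − 1 = ε/1000 = -0.0353
f^(α−1) = 0.235^(-0.0353) = 1.052450
δ_res = (-42.509 + 1000) × 1.052450 − 1000 = 1007.711 − 1000 = 7.71 permil

7.7 permil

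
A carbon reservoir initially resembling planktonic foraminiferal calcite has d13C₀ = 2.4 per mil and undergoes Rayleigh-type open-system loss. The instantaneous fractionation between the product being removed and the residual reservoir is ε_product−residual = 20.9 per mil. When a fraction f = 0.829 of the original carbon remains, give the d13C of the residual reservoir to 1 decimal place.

Rayleigh residual: δ_res = (δ₀ + 1000)·f^(α−1) − 1000
α = ε/1000 + 1 = 1.02090, so α − 1 = 0.02090
f^(α−1) = 0.829^(0.02090) = 0.996088
δ_res = (2.4 + 1000) × 0.996088 − 1000 = 998.479 − 1000 = -1.52 per mil

-1.5 per mil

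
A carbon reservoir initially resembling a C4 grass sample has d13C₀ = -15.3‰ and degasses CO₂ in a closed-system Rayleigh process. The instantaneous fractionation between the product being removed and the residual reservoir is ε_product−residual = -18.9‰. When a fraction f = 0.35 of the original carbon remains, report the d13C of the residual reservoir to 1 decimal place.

Rayleigh residual: δ_res = (δ₀ + 1000)·f^(α−1) − 1000
α = ε/1000 + 1 = 0.98110, so α − 1 = -0.01890
f^(α−1) = 0.35^(-0.01890) = 1.020040
δ_res = (-15.3 + 1000) × 1.020040 − 1000 = 1004.433 − 1000 = 4.43‰

4.4‰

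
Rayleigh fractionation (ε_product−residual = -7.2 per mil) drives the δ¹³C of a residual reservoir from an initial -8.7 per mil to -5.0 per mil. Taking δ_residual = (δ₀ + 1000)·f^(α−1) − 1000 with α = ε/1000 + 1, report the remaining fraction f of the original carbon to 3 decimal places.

α − 1 = ε/1000 = -0.0072
(δ_res + 1000)/(δ₀ + 1000) = (-5.0 + 1000)/(-8.7 + 1000) = 995.0/991.3 = 1.003732
f = 1.003732^(1/-0.0072) = exp(ln(1.003732)/-0.0072) = exp(0.00373/-0.0072)
f = exp(-0.5174) = 0.5960

0.596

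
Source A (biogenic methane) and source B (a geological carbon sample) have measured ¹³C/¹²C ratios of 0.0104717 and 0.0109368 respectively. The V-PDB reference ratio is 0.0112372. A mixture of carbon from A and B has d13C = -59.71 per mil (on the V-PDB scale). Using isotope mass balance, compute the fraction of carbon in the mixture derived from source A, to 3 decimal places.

0.797

δ_A = (0.0104717/0.0112372 − 1)×1000 = (0.931878 − 1)×1000 = -68.122 per mil
δ_B = (0.0109368/0.0112372 − 1)×1000 = (0.973267 − 1)×1000 = -26.733 per mil
f_A = (δ_mix − δ_B)/(δ_A − δ_B) = (-59.71 − (-26.733))/(-68.122 − (-26.733))
f_A = -32.977 / -41.389 = 0.7968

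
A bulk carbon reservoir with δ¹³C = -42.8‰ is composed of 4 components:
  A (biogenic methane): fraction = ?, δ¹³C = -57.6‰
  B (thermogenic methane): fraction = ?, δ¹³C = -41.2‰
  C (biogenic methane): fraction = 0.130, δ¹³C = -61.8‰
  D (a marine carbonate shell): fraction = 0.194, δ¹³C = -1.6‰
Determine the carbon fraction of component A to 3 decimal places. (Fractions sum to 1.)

0.403

Let f_A and f_B be the unknown fractions; fractions sum to 1 so f_A + f_B = 0.676.
Mass balance: Σ fᵢ·δᵢ = δ_bulk ⇒ f_A·(-57.6) + f_B·(-41.2) = -42.8 − (-8.344) = -34.456
Substitute f_B = 0.676 − f_A:
f_A·(-57.6 − -41.2) = -34.456 − 0.676×(-41.2) = -6.604
f_A = -6.604 / -16.4 = 0.4027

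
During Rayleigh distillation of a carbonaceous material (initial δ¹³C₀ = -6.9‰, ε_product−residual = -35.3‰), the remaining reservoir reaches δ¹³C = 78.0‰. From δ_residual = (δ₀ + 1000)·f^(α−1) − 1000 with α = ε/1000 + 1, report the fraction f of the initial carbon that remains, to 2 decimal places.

0.10

α − 1 = ε/1000 = -0.0353
(δ_res + 1000)/(δ₀ + 1000) = (78.0 + 1000)/(-6.9 + 1000) = 1078.0/993.1 = 1.085490
f = 1.085490^(1/-0.0353) = exp(ln(1.085490)/-0.0353) = exp(0.08203/-0.0353)
f = exp(-2.3238) = 0.0979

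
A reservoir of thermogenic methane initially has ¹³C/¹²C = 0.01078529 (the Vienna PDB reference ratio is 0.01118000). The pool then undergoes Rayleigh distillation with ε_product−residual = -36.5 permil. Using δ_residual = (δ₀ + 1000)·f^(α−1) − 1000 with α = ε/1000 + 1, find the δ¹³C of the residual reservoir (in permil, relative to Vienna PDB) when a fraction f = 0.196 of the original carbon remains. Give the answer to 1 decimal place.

δ₀ = (0.01078529/0.01118000 − 1)×1000 = (0.964695 − 1)×1000 = -35.305 permil
α − 1 = ε/1000 = -0.0365
f^(α−1) = 0.196^(-0.0365) = 1.061287
δ_res = (-35.305 + 1000) × 1.061287 − 1000 = 1023.818 − 1000 = 23.82 permil

23.8 permil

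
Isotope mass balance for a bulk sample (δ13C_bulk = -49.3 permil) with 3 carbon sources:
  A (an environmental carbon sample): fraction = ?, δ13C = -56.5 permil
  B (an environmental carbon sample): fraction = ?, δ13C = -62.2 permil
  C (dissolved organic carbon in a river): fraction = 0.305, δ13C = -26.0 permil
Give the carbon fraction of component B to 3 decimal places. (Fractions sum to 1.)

Let f_B and f_A be the unknown fractions; fractions sum to 1 so f_B + f_A = 0.695.
Mass balance: Σ fᵢ·δᵢ = δ_bulk ⇒ f_B·(-62.2) + f_A·(-56.5) = -49.3 − (-7.930) = -41.370
Substitute f_A = 0.695 − f_B:
f_B·(-62.2 − -56.5) = -41.370 − 0.695×(-56.5) = -2.102
f_B = -2.102 / -5.7 = 0.3689

0.369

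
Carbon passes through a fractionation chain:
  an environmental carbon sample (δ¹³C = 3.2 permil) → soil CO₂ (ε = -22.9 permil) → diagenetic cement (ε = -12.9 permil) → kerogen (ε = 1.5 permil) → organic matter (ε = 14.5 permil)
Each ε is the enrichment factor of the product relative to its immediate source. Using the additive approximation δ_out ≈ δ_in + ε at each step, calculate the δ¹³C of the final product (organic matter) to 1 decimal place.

-16.6 permil

step 1: δ ≈ 3.2 + (-22.9) = -19.7 permil
step 2: δ ≈ -19.7 + (-12.9) = -32.6 permil
step 3: δ ≈ -32.6 + (1.5) = -31.1 permil
step 4: δ ≈ -31.1 + (14.5) = -16.6 permil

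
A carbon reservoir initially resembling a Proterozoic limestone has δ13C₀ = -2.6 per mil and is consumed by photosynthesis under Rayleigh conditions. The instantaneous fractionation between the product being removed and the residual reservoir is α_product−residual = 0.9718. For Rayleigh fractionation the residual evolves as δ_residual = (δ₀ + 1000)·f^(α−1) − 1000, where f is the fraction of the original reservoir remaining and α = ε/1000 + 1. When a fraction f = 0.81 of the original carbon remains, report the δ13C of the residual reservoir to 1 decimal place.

Rayleigh residual: δ_res = (δ₀ + 1000)·f^(α−1) − 1000
α − 1 = -0.02820
f^(α−1) = 0.81^(-0.02820) = 1.005960
δ_res = (-2.6 + 1000) × 1.005960 − 1000 = 1003.345 − 1000 = 3.34 per mil

3.3 per mil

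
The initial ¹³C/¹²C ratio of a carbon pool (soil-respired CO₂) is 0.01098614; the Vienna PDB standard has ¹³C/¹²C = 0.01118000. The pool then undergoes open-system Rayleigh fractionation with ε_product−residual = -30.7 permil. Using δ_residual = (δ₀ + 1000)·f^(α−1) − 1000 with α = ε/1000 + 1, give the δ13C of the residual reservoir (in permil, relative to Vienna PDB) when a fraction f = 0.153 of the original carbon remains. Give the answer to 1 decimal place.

41.0 permil

δ₀ = (0.01098614/0.01118000 − 1)×1000 = (0.982660 − 1)×1000 = -17.340 permil
α − 1 = ε/1000 = -0.0307
f^(α−1) = 0.153^(-0.0307) = 1.059327
δ_res = (-17.340 + 1000) × 1.059327 − 1000 = 1040.958 − 1000 = 40.96 permil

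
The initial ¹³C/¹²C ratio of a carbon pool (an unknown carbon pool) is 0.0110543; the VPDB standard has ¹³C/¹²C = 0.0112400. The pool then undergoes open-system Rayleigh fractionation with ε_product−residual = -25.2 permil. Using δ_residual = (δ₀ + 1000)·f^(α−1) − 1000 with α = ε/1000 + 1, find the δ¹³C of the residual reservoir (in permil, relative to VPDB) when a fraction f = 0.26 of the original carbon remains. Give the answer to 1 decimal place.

17.4 permil

δ₀ = (0.0110543/0.0112400 − 1)×1000 = (0.983479 − 1)×1000 = -16.521 permil
α − 1 = ε/1000 = -0.0252
f^(α−1) = 0.26^(-0.0252) = 1.034529
δ_res = (-16.521 + 1000) × 1.034529 − 1000 = 1017.437 − 1000 = 17.44 permil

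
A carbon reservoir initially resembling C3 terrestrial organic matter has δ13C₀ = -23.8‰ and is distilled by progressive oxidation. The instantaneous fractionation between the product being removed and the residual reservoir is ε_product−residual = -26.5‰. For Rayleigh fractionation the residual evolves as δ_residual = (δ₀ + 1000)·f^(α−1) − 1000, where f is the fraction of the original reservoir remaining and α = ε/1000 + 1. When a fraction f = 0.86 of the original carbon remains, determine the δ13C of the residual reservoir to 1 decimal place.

Rayleigh residual: δ_res = (δ₀ + 1000)·f^(α−1) − 1000
α = ε/1000 + 1 = 0.97350, so α − 1 = -0.02650
f^(α−1) = 0.86^(-0.02650) = 1.004005
δ_res = (-23.8 + 1000) × 1.004005 − 1000 = 980.109 − 1000 = -19.89‰

-19.9‰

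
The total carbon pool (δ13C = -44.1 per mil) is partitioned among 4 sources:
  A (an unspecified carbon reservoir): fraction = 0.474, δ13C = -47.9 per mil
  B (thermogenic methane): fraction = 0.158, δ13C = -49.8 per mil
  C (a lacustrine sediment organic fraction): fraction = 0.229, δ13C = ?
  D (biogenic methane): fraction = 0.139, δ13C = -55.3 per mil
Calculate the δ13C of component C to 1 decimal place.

-25.5 per mil

Isotope mass balance: δ_bulk = Σ fᵢ·δᵢ.
-44.1 = 0.474×(-47.9) + 0.158×(-49.8) + 0.229×δ_C + 0.139×(-55.3)
0.229·δ_C = -44.1 − (-38.260) = -5.840
δ_C = -5.840 / 0.229 = -25.50 per mil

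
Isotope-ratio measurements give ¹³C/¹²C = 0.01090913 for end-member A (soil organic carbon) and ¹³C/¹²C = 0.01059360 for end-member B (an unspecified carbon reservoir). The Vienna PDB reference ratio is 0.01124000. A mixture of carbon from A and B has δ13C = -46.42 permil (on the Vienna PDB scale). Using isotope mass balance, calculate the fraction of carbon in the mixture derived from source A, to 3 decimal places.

0.395

δ_A = (0.01090913/0.01124000 − 1)×1000 = (0.970563 − 1)×1000 = -29.437 permil
δ_B = (0.01059360/0.01124000 − 1)×1000 = (0.942491 − 1)×1000 = -57.509 permil
f_A = (δ_mix − δ_B)/(δ_A − δ_B) = (-46.42 − (-57.509))/(-29.437 − (-57.509))
f_A = 11.089 / 28.072 = 0.3950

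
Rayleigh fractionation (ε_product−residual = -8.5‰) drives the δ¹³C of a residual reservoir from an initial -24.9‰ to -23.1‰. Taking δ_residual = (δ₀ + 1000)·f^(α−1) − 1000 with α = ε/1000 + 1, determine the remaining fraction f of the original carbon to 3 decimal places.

0.805

α − 1 = ε/1000 = -0.0085
(δ_res + 1000)/(δ₀ + 1000) = (-23.1 + 1000)/(-24.9 + 1000) = 976.9/975.1 = 1.001846
f = 1.001846^(1/-0.0085) = exp(ln(1.001846)/-0.0085) = exp(0.00184/-0.0085)
f = exp(-0.2170) = 0.8050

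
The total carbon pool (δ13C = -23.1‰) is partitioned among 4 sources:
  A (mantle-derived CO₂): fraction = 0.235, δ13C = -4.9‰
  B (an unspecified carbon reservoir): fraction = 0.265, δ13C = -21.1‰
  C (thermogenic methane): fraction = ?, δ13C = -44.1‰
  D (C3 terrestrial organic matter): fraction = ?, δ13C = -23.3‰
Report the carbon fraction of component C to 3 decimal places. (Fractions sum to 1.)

Let f_C and f_D be the unknown fractions; fractions sum to 1 so f_C + f_D = 0.500.
Mass balance: Σ fᵢ·δᵢ = δ_bulk ⇒ f_C·(-44.1) + f_D·(-23.3) = -23.1 − (-6.743) = -16.357
Substitute f_D = 0.500 − f_C:
f_C·(-44.1 − -23.3) = -16.357 − 0.500×(-23.3) = -4.707
f_C = -4.707 / -20.8 = 0.2263

0.226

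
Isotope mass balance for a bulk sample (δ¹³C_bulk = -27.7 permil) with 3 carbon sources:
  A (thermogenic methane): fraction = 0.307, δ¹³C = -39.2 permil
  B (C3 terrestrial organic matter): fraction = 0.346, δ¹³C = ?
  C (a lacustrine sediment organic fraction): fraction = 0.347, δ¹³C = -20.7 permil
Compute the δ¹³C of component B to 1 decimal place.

-24.5 permil

Isotope mass balance: δ_bulk = Σ fᵢ·δᵢ.
-27.7 = 0.307×(-39.2) + 0.346×δ_B + 0.347×(-20.7)
0.346·δ_B = -27.7 − (-19.217) = -8.483
δ_B = -8.483 / 0.346 = -24.52 permil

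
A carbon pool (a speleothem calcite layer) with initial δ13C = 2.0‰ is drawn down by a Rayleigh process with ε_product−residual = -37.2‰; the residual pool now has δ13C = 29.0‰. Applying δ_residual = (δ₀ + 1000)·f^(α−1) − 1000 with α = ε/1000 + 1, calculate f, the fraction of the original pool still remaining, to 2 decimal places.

α − 1 = ε/1000 = -0.0372
(δ_res + 1000)/(δ₀ + 1000) = (29.0 + 1000)/(2.0 + 1000) = 1029.0/1002.0 = 1.026946
f = 1.026946^(1/-0.0372) = exp(ln(1.026946)/-0.0372) = exp(0.02659/-0.0372)
f = exp(-0.7148) = 0.4893

0.49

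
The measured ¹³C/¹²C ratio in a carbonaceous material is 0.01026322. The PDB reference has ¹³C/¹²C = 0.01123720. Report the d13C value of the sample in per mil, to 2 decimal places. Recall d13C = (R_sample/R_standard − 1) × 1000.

d13C = (R_sample / R_standard − 1) × 1000
R_sample / R_standard = 0.01026322 / 0.01123720 = 0.913325
d13C = (0.913325 − 1) × 1000 = -86.675 per mil

-86.67 per mil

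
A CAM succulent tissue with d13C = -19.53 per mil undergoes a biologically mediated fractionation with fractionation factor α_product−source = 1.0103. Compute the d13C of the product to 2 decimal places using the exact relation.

δ_product = (δ_source + 1000)·α − 1000
δ_product = (-19.53 + 1000) × 1.0103 − 1000
δ_product = 990.569 − 1000 = -9.431 per mil

-9.43 per mil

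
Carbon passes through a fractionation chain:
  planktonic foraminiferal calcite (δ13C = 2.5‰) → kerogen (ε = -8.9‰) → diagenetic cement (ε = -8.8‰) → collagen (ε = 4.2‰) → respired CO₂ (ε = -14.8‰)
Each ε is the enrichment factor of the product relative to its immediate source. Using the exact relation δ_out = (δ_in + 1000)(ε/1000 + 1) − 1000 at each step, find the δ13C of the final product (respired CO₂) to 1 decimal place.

-25.7‰

step 1: δ = (2.50 + 1000)·(-8.9/1000 + 1) − 1000 = -6.42‰
step 2: δ = (-6.42 + 1000)·(-8.8/1000 + 1) − 1000 = -15.17‰
step 3: δ = (-15.17 + 1000)·(4.2/1000 + 1) − 1000 = -11.03‰
step 4: δ = (-11.03 + 1000)·(-14.8/1000 + 1) − 1000 = -25.67‰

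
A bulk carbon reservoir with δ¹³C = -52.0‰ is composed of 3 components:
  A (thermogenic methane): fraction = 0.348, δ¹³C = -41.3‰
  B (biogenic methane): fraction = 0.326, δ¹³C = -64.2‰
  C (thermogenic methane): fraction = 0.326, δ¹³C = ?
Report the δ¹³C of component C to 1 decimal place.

Isotope mass balance: δ_bulk = Σ fᵢ·δᵢ.
-52.0 = 0.348×(-41.3) + 0.326×(-64.2) + 0.326×δ_C
0.326·δ_C = -52.0 − (-35.302) = -16.698
δ_C = -16.698 / 0.326 = -51.22‰

-51.2‰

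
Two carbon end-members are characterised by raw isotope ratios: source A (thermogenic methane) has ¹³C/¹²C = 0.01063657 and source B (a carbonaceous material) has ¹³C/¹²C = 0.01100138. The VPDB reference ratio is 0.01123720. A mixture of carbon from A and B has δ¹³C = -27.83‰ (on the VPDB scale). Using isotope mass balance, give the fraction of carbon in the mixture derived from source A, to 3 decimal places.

0.211

δ_A = (0.01063657/0.01123720 − 1)×1000 = (0.946550 − 1)×1000 = -53.450‰
δ_B = (0.01100138/0.01123720 − 1)×1000 = (0.979014 − 1)×1000 = -20.986‰
f_A = (δ_mix − δ_B)/(δ_A − δ_B) = (-27.83 − (-20.986))/(-53.450 − (-20.986))
f_A = -6.844 / -32.464 = 0.2108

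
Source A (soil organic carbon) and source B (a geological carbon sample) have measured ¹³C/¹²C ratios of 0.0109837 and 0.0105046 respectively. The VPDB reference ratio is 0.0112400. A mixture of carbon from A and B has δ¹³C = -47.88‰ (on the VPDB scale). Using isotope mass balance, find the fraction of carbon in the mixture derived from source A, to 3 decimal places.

δ_A = (0.0109837/0.0112400 − 1)×1000 = (0.977198 − 1)×1000 = -22.802‰
δ_B = (0.0105046/0.0112400 − 1)×1000 = (0.934573 − 1)×1000 = -65.427‰
f_A = (δ_mix − δ_B)/(δ_A − δ_B) = (-47.88 − (-65.427))/(-22.802 − (-65.427))
f_A = 17.547 / 42.625 = 0.4117

0.412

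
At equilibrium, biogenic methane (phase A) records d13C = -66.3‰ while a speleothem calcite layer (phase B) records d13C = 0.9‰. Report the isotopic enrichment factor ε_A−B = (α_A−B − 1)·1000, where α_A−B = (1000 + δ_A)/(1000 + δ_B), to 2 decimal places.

α_A−B = (1000 + -66.3) / (1000 + 0.9) = 933.7 / 1000.9 = 0.932860
ε_A−B = (0.932860 − 1) × 1000 = -67.140‰
(The approximation ε ≈ δ_A − δ_B would give -67.2‰.)

-67.14‰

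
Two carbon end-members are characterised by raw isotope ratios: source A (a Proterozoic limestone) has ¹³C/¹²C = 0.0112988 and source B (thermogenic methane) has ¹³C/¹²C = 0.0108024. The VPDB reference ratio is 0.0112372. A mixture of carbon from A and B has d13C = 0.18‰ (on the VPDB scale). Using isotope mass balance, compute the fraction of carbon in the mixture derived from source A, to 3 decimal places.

0.880

δ_A = (0.0112988/0.0112372 − 1)×1000 = (1.005482 − 1)×1000 = 5.482‰
δ_B = (0.0108024/0.0112372 − 1)×1000 = (0.961307 − 1)×1000 = -38.693‰
f_A = (δ_mix − δ_B)/(δ_A − δ_B) = (0.18 − (-38.693))/(5.482 − (-38.693))
f_A = 38.873 / 44.175 = 0.8800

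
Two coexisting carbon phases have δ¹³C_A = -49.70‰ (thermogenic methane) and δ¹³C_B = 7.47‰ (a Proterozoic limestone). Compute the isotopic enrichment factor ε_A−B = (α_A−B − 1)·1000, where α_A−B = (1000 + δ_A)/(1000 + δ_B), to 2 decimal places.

α_A−B = (1000 + -49.70) / (1000 + 7.47) = 950.30 / 1007.47 = 0.943254
ε_A−B = (0.943254 − 1) × 1000 = -56.746‰
(The approximation ε ≈ δ_A − δ_B would give -57.17‰.)

-56.75‰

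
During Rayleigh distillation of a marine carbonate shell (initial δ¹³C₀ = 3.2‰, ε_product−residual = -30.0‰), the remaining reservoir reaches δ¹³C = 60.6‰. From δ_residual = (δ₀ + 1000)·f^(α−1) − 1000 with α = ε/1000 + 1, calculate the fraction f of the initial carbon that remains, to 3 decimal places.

α − 1 = ε/1000 = -0.0300
(δ_res + 1000)/(δ₀ + 1000) = (60.6 + 1000)/(3.2 + 1000) = 1060.6/1003.2 = 1.057217
f = 1.057217^(1/-0.0300) = exp(ln(1.057217)/-0.0300) = exp(0.05564/-0.0300)
f = exp(-1.8547) = 0.1565

0.157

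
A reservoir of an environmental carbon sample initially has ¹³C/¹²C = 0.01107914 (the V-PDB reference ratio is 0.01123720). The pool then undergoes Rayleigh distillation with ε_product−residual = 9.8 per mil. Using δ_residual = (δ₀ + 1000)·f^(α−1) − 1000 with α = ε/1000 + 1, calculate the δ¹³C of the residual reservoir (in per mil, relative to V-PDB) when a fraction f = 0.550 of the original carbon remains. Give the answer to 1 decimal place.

δ₀ = (0.01107914/0.01123720 − 1)×1000 = (0.985934 − 1)×1000 = -14.066 per mil
α − 1 = ε/1000 = 0.0098
f^(α−1) = 0.550^(0.0098) = 0.994158
δ_res = (-14.066 + 1000) × 0.994158 − 1000 = 980.175 − 1000 = -19.83 per mil

-19.8 per mil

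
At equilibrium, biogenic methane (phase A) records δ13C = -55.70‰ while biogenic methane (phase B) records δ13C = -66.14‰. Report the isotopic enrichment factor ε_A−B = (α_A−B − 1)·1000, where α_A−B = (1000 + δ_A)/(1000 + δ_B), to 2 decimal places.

α_A−B = (1000 + -55.70) / (1000 + -66.14) = 944.30 / 933.86 = 1.011179
ε_A−B = (1.011179 − 1) × 1000 = 11.179‰
(The approximation ε ≈ δ_A − δ_B would give 10.44‰.)

11.18‰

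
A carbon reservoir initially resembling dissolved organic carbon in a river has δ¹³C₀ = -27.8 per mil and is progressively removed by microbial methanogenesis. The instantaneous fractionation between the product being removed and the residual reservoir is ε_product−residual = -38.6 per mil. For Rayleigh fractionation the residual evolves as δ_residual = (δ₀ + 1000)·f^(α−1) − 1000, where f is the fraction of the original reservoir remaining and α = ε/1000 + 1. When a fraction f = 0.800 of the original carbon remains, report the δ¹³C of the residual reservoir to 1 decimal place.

Rayleigh residual: δ_res = (δ₀ + 1000)·f^(α−1) − 1000
α = ε/1000 + 1 = 0.96140, so α − 1 = -0.03860
f^(α−1) = 0.800^(-0.03860) = 1.008651
δ_res = (-27.8 + 1000) × 1.008651 − 1000 = 980.610 − 1000 = -19.39 per mil

-19.4 per mil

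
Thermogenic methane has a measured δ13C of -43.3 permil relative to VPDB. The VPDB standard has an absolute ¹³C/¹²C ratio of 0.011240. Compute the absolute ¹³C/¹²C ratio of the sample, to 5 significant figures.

0.010753

R_sample = R_standard × (δ13C/1000 + 1)
R_sample = 0.011240 × (-43.3/1000 + 1) = 0.011240 × 0.956700
R_sample = 0.0107533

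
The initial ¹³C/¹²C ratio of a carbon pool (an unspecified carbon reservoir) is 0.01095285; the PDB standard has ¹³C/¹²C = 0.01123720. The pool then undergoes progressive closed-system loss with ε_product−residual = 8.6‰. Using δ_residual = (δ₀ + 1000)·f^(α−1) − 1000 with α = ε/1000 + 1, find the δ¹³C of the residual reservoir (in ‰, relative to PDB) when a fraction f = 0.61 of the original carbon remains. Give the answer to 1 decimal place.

-29.4‰

δ₀ = (0.01095285/0.01123720 − 1)×1000 = (0.974696 − 1)×1000 = -25.304‰
α − 1 = ε/1000 = 0.0086
f^(α−1) = 0.61^(0.0086) = 0.995758
δ_res = (-25.304 + 1000) × 0.995758 − 1000 = 970.561 − 1000 = -29.44‰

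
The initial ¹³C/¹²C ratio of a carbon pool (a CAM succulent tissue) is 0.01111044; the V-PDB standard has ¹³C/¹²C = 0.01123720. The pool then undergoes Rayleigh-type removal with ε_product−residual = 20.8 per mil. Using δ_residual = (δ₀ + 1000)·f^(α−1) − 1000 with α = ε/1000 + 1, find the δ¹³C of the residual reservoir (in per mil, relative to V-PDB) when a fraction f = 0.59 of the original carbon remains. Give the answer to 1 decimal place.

δ₀ = (0.01111044/0.01123720 − 1)×1000 = (0.988720 − 1)×1000 = -11.280 per mil
α − 1 = ε/1000 = 0.0208
f^(α−1) = 0.59^(0.0208) = 0.989085
δ_res = (-11.280 + 1000) × 0.989085 − 1000 = 977.928 − 1000 = -22.07 per mil

-22.1 per mil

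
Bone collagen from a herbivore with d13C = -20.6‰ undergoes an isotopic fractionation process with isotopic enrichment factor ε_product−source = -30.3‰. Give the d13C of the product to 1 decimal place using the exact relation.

-50.3‰

Exactly, δ_product = (δ_source + 1000)·(ε/1000 + 1) − 1000.
δ_product = (-20.6 + 1000) × (-30.3/1000 + 1) − 1000
δ_product = -50.28‰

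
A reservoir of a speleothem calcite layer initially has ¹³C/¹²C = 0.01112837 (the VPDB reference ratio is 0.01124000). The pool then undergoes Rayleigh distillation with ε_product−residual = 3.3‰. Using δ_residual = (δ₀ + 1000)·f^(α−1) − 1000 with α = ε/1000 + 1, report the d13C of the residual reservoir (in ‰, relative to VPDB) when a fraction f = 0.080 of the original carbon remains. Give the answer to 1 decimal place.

-18.1‰

δ₀ = (0.01112837/0.01124000 − 1)×1000 = (0.990069 − 1)×1000 = -9.931‰
α − 1 = ε/1000 = 0.0033
f^(α−1) = 0.080^(0.0033) = 0.991700
δ_res = (-9.931 + 1000) × 0.991700 − 1000 = 981.851 − 1000 = -18.15‰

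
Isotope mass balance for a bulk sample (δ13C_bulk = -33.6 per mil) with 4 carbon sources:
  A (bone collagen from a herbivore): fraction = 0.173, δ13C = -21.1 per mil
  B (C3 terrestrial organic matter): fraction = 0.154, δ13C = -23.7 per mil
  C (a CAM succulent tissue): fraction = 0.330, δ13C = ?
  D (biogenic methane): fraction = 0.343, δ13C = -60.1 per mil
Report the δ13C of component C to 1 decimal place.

Isotope mass balance: δ_bulk = Σ fᵢ·δᵢ.
-33.6 = 0.173×(-21.1) + 0.154×(-23.7) + 0.330×δ_C + 0.343×(-60.1)
0.330·δ_C = -33.6 − (-27.914) = -5.686
δ_C = -5.686 / 0.330 = -17.23 per mil

-17.2 per mil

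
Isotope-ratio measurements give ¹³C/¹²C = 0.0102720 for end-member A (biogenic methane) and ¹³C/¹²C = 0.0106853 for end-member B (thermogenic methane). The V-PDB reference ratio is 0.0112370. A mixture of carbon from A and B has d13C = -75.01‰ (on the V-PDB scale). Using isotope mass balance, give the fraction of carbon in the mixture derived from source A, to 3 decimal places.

δ_A = (0.0102720/0.0112370 − 1)×1000 = (0.914123 − 1)×1000 = -85.877‰
δ_B = (0.0106853/0.0112370 − 1)×1000 = (0.950903 − 1)×1000 = -49.097‰
f_A = (δ_mix − δ_B)/(δ_A − δ_B) = (-75.01 − (-49.097))/(-85.877 − (-49.097))
f_A = -25.913 / -36.780 = 0.7045

0.705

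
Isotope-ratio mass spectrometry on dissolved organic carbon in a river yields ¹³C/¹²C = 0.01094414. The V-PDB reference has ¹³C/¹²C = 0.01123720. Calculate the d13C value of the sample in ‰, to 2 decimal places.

-26.08‰

d13C = (R_sample / R_standard − 1) × 1000
R_sample / R_standard = 0.01094414 / 0.01123720 = 0.973921
d13C = (0.973921 − 1) × 1000 = -26.079‰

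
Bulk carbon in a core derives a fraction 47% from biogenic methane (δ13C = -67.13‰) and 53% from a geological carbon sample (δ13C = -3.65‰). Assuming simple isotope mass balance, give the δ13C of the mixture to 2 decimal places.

-33.49‰

δ_mix = f_A·δ_A + f_B·δ_B
δ_mix = 0.47 × (-67.13) + 0.53 × (-3.65)
δ_mix = -31.551 + -1.935 = -33.486‰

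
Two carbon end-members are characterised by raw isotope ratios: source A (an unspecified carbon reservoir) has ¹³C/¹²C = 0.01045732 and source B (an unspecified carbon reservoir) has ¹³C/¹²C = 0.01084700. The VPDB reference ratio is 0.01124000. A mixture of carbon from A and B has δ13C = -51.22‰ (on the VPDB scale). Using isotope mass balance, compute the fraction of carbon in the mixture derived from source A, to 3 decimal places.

0.469

δ_A = (0.01045732/0.01124000 − 1)×1000 = (0.930367 − 1)×1000 = -69.633‰
δ_B = (0.01084700/0.01124000 − 1)×1000 = (0.965036 − 1)×1000 = -34.964‰
f_A = (δ_mix − δ_B)/(δ_A − δ_B) = (-51.22 − (-34.964))/(-69.633 − (-34.964))
f_A = -16.256 / -34.669 = 0.4689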